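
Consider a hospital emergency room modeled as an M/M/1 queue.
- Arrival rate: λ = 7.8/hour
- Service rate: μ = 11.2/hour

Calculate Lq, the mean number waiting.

ρ = λ/μ = 7.8/11.2 = 0.6964
For M/M/1: Lq = λ²/(μ(μ-λ))
Lq = 60.84/(11.2 × 3.40)
Lq = 1.5977 patients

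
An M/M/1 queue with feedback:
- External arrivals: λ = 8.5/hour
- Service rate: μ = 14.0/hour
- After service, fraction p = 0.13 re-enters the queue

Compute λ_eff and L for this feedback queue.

Effective arrival rate: λ_eff = λ/(1-p) = 8.5/(1-0.13) = 8.5/0.87 = 9.77011
ρ = λ_eff/μ = 9.77011/14.0 = 0.69787
L = ρ/(1-ρ) = 0.69787/(1-0.69787) = 2.3098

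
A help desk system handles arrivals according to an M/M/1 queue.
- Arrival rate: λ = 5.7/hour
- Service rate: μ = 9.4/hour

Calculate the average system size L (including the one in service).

ρ = λ/μ = 5.7/9.4 = 0.6064
For M/M/1: L = λ/(μ-λ)
L = 5.7/(9.4-5.7) = 5.7/3.70
L = 1.5405 tickets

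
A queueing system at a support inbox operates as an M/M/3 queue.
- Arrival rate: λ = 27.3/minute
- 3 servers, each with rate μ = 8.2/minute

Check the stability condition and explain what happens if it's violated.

Stability requires ρ = λ/(cμ) < 1
ρ = 27.3/(3 × 8.2) = 27.3/24.60 = 1.1098
Since 1.1098 ≥ 1, the system is UNSTABLE.
Need c > λ/μ = 27.3/8.2 = 3.33.
Minimum servers needed: c = 4.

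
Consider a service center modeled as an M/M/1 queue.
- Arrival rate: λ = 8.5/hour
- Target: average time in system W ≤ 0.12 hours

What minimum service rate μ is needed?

For M/M/1: W = 1/(μ-λ)
Need W ≤ 0.12, so 1/(μ-λ) ≤ 0.12
μ - λ ≥ 1/0.12 = 8.3333
μ ≥ 8.5 + 8.3333 = 16.8333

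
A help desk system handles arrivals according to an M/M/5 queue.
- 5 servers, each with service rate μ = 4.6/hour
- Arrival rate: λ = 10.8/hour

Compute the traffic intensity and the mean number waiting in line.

Traffic intensity: ρ = λ/(cμ) = 10.8/(5×4.6) = 0.4696
Since ρ = 0.4696 < 1, system is stable.
Offered load a = λ/μ = cρ = 10.8/4.6 = 2.3478
P₀ = [ Σₙ₌₀^4 aⁿ/n! + a^5/(5!(1-ρ)) ]⁻¹
Σ = a^0/0! + a^1/1! + a^2/2! + a^3/3! + a^4/4! = 1.0000 + 2.3478 + 2.7561 + 2.1570 + 1.2661 = 9.5270
a^5/(5!(1-ρ)) = 71.3394/(120 × 0.5304) = 1.1208
P₀ = 1/(9.5270 + 1.1208) = 0.09392
Lq = P₀·a^5·ρ / (5!(1-ρ)²) = 0.09392 × 71.3394 × 0.4696 / (120 × 0.2814) = 0.09318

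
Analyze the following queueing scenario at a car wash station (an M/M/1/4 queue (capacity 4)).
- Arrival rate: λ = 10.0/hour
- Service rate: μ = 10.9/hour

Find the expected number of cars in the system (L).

ρ = λ/μ = 10.0/10.9 = 0.91743
P₀ = (1-ρ)/(1-ρ^(K+1)) = (1-0.91743)/(1-0.91743^5) = 0.082570/0.35007 = 0.2359
P_K = P₀×ρ^K = 0.2359 × 0.91743^4 = 0.2359 × 0.7084 = 0.1671
L = ρ[1 - (K+1)ρ^K + Kρ^(K+1)] / [(1-ρ)(1-ρ^(K+1))]
L = 0.91743 × (1 - 5×0.7084215 + 4×0.6499272) / ((1 - 0.91743) × (1 - 0.6499272)) = 1.8282 cars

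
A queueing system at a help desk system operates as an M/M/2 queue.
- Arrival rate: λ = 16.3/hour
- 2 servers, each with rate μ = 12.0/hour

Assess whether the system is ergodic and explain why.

Stability requires ρ = λ/(cμ) < 1
ρ = 16.3/(2 × 12.0) = 16.3/24.00 = 0.6792
Since 0.6792 < 1, the system is STABLE.
The servers are busy 67.92% of the time.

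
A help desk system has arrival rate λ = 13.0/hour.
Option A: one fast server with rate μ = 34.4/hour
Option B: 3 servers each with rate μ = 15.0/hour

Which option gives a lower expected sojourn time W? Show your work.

Option A: single server μ = 34.4 (M/M/1)
  ρ_A = 13.0/34.4 = 0.3779
  W_A = 1/(μ-λ) = 1/(34.4-13.0) = 1/21.40 = 0.04673

Option B: 3 servers μ = 15.0 (M/M/3)
  ρ_B = λ/(cμ) = 13.0/(3×15.0) = 0.2889
  Offered load a = λ/μ = cρ = 13.0/15.0 = 0.8667
  P₀ = [ Σₙ₌₀^2 aⁿ/n! + a^3/(3!(1-ρ)) ]⁻¹
  Σ = a^0/0! + a^1/1! + a^2/2! = 1.0000 + 0.86667 + 0.37556 = 2.2422
  a^3/(3!(1-ρ)) = 0.6510/(6 × 0.7111) = 0.1526
  P₀ = 1/(2.2422 + 0.1526) = 0.4176
  Lq = P₀·a^3·ρ / (3!(1-ρ)²) = 0.4176 × 0.6510 × 0.2889 / (6 × 0.5057) = 0.02588
  Wq_B = Lq/λ = 0.02588/13.0 = 0.001991
  W_B = Wq_B + 1/μ = 0.001991 + 0.06667 = 0.06866

Since W_A = 0.04673 < W_B = 0.06866, Option A (single fast server) has the shorter time in system.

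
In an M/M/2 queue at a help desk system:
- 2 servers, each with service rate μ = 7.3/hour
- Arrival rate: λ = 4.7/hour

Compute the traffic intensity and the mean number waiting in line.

Traffic intensity: ρ = λ/(cμ) = 4.7/(2×7.3) = 0.3219
Since ρ = 0.3219 < 1, system is stable.
Offered load a = λ/μ = cρ = 4.7/7.3 = 0.6438
P₀ = [ Σₙ₌₀^1 aⁿ/n! + a^2/(2!(1-ρ)) ]⁻¹
Σ = a^0/0! + a^1/1! = 1.0000 + 0.6438 = 1.6438
a^2/(2!(1-ρ)) = 0.41452/(2 × 0.67808) = 0.3057
P₀ = 1/(1.6438 + 0.3057) = 0.5130
Lq = P₀·a^2·ρ / (2!(1-ρ)²) = 0.512953 × 0.414524 × 0.321918 / (2 × 0.459795) = 0.07444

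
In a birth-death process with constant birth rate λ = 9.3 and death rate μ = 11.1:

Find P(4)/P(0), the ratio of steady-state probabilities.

For constant rates: P(n)/P(0) = (λ/μ)^n
P(4)/P(0) = (9.3/11.1)^4 = 0.83784^4 = 0.4928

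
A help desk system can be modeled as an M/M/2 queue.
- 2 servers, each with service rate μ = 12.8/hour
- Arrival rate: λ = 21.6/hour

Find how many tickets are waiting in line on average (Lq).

Traffic intensity: ρ = λ/(cμ) = 21.6/(2×12.8) = 0.8438
Since ρ = 0.8438 < 1, system is stable.
Offered load a = λ/μ = cρ = 21.6/12.8 = 1.6875
P₀ = [ Σₙ₌₀^1 aⁿ/n! + a^2/(2!(1-ρ)) ]⁻¹
Σ = a^0/0! + a^1/1! = 1.0000 + 1.6875 = 2.6875
a^2/(2!(1-ρ)) = 2.84766/(2 × 0.156250) = 9.1125
P₀ = 1/(2.6875 + 9.1125) = 0.08475
Lq = P₀·a^2·ρ / (2!(1-ρ)²) = 0.0847458 × 2.84766 × 0.843750 / (2 × 0.0244141) = 4.1701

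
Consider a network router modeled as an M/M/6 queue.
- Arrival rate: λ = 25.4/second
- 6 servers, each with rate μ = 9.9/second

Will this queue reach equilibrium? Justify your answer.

Stability requires ρ = λ/(cμ) < 1
ρ = 25.4/(6 × 9.9) = 25.4/59.40 = 0.4276
Since 0.4276 < 1, the system is STABLE.
The servers are busy 42.76% of the time.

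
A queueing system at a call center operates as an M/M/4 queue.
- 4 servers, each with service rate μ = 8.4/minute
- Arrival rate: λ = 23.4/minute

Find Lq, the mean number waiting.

Traffic intensity: ρ = λ/(cμ) = 23.4/(4×8.4) = 0.6964
Since ρ = 0.6964 < 1, system is stable.
Offered load a = λ/μ = cρ = 23.4/8.4 = 2.7857
P₀ = [ Σₙ₌₀^3 aⁿ/n! + a^4/(4!(1-ρ)) ]⁻¹
Σ = a^0/0! + a^1/1! + a^2/2! + a^3/3! = 1.0000 + 2.7857 + 3.8801 + 3.6030 = 11.2688
a^4/(4!(1-ρ)) = 60.2208/(24 × 0.30357) = 8.2656
P₀ = 1/(11.2688 + 8.2656) = 0.05119
Lq = P₀·a^4·ρ / (4!(1-ρ)²) = 0.051192 × 60.2208 × 0.69643 / (24 × 0.092156) = 0.9707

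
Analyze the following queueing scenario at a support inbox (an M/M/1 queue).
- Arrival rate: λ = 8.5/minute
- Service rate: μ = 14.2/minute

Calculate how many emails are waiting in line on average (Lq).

ρ = λ/μ = 8.5/14.2 = 0.5986
For M/M/1: Lq = λ²/(μ(μ-λ))
Lq = 72.25/(14.2 × 5.70)
Lq = 0.8926 emails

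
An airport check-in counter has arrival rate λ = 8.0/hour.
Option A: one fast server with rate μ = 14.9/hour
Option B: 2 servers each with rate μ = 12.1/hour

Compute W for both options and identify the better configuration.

Option A: single server μ = 14.9 (M/M/1)
  ρ_A = 8.0/14.9 = 0.5369
  W_A = 1/(μ-λ) = 1/(14.9-8.0) = 1/6.90 = 0.1449

Option B: 2 servers μ = 12.1 (M/M/2)
  ρ_B = λ/(cμ) = 8.0/(2×12.1) = 0.3306
  Offered load a = λ/μ = cρ = 8.0/12.1 = 0.6612
  P₀ = [ Σₙ₌₀^1 aⁿ/n! + a^2/(2!(1-ρ)) ]⁻¹
  Σ = a^0/0! + a^1/1! = 1.0000 + 0.6612 = 1.6612
  a^2/(2!(1-ρ)) = 0.4371/(2 × 0.6694) = 0.3265
  P₀ = 1/(1.6612 + 0.3265) = 0.5031
  Lq = P₀·a^2·ρ / (2!(1-ρ)²) = 0.5031 × 0.4371 × 0.3306 / (2 × 0.4481) = 0.08112
  Wq_B = Lq/λ = 0.08112/8.0 = 0.01014
  W_B = Wq_B + 1/μ = 0.01014 + 0.08264 = 0.09278

Since W_B = 0.09278 < W_A = 0.1449, Option B (multiple servers) has the shorter time in system.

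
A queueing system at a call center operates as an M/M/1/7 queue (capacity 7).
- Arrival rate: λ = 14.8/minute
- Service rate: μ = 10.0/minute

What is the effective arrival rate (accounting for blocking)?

ρ = λ/μ = 14.8/10.0 = 1.4800
P₀ = (1-ρ)/(1-ρ^(K+1)) = (1-1.4800)/(1-1.4800^8) = -0.4800/-22.0194 = 0.02180
P_K = P₀×ρ^K = 0.02180 × 1.4800^7 = 0.02180 × 15.5536 = 0.3391
λ_eff = λ(1-P_K) = 14.8 × (1 - 0.339053) = 14.8 × 0.660947 = 9.7820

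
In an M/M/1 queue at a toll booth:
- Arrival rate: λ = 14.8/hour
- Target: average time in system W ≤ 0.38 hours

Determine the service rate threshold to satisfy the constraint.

For M/M/1: W = 1/(μ-λ)
Need W ≤ 0.38, so 1/(μ-λ) ≤ 0.38
μ - λ ≥ 1/0.38 = 2.6316
μ ≥ 14.8 + 2.6316 = 17.4316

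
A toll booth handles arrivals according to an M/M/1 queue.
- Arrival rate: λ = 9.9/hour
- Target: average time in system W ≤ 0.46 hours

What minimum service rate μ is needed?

For M/M/1: W = 1/(μ-λ)
Need W ≤ 0.46, so 1/(μ-λ) ≤ 0.46
μ - λ ≥ 1/0.46 = 2.1739
μ ≥ 9.9 + 2.1739 = 12.0739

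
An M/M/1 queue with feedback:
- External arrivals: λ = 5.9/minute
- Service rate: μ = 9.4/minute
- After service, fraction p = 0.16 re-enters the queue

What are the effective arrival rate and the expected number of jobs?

Effective arrival rate: λ_eff = λ/(1-p) = 5.9/(1-0.16) = 5.9/0.84 = 7.0238
ρ = λ_eff/μ = 7.0238/9.4 = 0.74721
L = ρ/(1-ρ) = 0.74721/(1-0.74721) = 2.9559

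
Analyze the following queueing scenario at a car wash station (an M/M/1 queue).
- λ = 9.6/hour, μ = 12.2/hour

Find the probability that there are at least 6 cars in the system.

ρ = λ/μ = 9.6/12.2 = 0.7869
P(N ≥ n) = ρⁿ
P(N ≥ 6) = 0.7869^6
P(N ≥ 6) = 0.2374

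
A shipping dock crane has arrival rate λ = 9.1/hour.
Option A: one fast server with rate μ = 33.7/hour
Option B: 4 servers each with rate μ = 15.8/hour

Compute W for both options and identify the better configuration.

Option A: single server μ = 33.7 (M/M/1)
  ρ_A = 9.1/33.7 = 0.2700
  W_A = 1/(μ-λ) = 1/(33.7-9.1) = 1/24.60 = 0.04065

Option B: 4 servers μ = 15.8 (M/M/4)
  ρ_B = λ/(cμ) = 9.1/(4×15.8) = 0.1440
  Offered load a = λ/μ = cρ = 9.1/15.8 = 0.5759
  P₀ = [ Σₙ₌₀^3 aⁿ/n! + a^4/(4!(1-ρ)) ]⁻¹
  Σ = a^0/0! + a^1/1! + a^2/2! + a^3/3! = 1.0000 + 0.57595 + 0.16586 + 0.031842 = 1.7737
  a^4/(4!(1-ρ)) = 0.11004/(24 × 0.85601) = 0.005356
  P₀ = 1/(1.7737 + 0.005356) = 0.5621
  Lq = P₀·a^4·ρ / (4!(1-ρ)²) = 0.56211 × 0.11004 × 0.14399 / (24 × 0.73276) = 0.0005064
  Wq_B = Lq/λ = 0.0005064/9.1 = 0.00005565
  W_B = Wq_B + 1/μ = 0.00005565 + 0.06329 = 0.06335

Since W_A = 0.04065 < W_B = 0.06335, Option A (single fast server) has the shorter time in system.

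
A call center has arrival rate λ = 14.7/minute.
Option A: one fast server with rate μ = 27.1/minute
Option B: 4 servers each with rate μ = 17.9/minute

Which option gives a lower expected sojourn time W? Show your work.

Option A: single server μ = 27.1 (M/M/1)
  ρ_A = 14.7/27.1 = 0.5424
  W_A = 1/(μ-λ) = 1/(27.1-14.7) = 1/12.40 = 0.08065

Option B: 4 servers μ = 17.9 (M/M/4)
  ρ_B = λ/(cμ) = 14.7/(4×17.9) = 0.2053
  Offered load a = λ/μ = cρ = 14.7/17.9 = 0.8212
  P₀ = [ Σₙ₌₀^3 aⁿ/n! + a^4/(4!(1-ρ)) ]⁻¹
  Σ = a^0/0! + a^1/1! + a^2/2! + a^3/3! = 1.0000 + 0.8212 + 0.3372 + 0.09231 = 2.2507
  a^4/(4!(1-ρ)) = 0.4548/(24 × 0.7947) = 0.02385
  P₀ = 1/(2.2507 + 0.02385) = 0.4396
  Lq = P₀·a^4·ρ / (4!(1-ρ)²) = 0.43964 × 0.45484 × 0.20531 / (24 × 0.63154) = 0.002709
  Wq_B = Lq/λ = 0.002709/14.7 = 0.0001843
  W_B = Wq_B + 1/μ = 0.0001843 + 0.05587 = 0.05605

Since W_B = 0.05605 < W_A = 0.08065, Option B (multiple servers) has the shorter time in system.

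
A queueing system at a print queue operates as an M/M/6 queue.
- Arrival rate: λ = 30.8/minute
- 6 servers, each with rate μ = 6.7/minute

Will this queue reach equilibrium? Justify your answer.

Stability requires ρ = λ/(cμ) < 1
ρ = 30.8/(6 × 6.7) = 30.8/40.20 = 0.7662
Since 0.7662 < 1, the system is STABLE.
The servers are busy 76.62% of the time.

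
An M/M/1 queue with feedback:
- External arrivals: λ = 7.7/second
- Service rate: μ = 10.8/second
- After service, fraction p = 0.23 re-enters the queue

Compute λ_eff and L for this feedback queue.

Effective arrival rate: λ_eff = λ/(1-p) = 7.7/(1-0.23) = 7.7/0.77 = 10.0000
ρ = λ_eff/μ = 10.0000/10.8 = 0.925926
L = ρ/(1-ρ) = 0.925926/(1-0.925926) = 12.5000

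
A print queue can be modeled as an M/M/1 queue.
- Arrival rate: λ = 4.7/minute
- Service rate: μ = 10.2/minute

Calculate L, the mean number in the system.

ρ = λ/μ = 4.7/10.2 = 0.4608
For M/M/1: L = λ/(μ-λ)
L = 4.7/(10.2-4.7) = 4.7/5.50
L = 0.8545 jobs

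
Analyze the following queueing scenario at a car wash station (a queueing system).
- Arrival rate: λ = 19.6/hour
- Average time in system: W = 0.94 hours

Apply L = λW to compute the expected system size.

Little's Law: L = λW
L = 19.6 × 0.94 = 18.4240 cars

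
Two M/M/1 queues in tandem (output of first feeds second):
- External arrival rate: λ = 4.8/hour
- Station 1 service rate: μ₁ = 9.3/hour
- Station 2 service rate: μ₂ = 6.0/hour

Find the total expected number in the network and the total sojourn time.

By Jackson's theorem, each station behaves as independent M/M/1.
Station 1: ρ₁ = 4.8/9.3 = 0.5161, L₁ = ρ₁/(1-ρ₁) = λ/(μ₁-λ) = 4.8/4.50 = 1.0667
Station 2: ρ₂ = 4.8/6.0 = 0.8000, L₂ = ρ₂/(1-ρ₂) = λ/(μ₂-λ) = 4.8/1.20 = 4.0000
Total: L = L₁ + L₂ = 1.0667 + 4.0000 = 5.0667
W = L/λ = 5.0667/4.8 = 1.0556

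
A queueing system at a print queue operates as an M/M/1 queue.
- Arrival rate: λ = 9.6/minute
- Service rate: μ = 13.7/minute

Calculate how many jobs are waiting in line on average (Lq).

ρ = λ/μ = 9.6/13.7 = 0.7007
For M/M/1: Lq = λ²/(μ(μ-λ))
Lq = 92.16/(13.7 × 4.10)
Lq = 1.6407 jobs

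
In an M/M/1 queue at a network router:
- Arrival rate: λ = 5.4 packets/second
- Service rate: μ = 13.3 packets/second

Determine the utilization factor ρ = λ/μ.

Server utilization: ρ = λ/μ
ρ = 5.4/13.3 = 0.4060
The server is busy 40.60% of the time.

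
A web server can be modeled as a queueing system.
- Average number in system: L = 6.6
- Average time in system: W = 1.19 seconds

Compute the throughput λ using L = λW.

Little's Law: L = λW, so λ = L/W
λ = 6.6/1.19 = 5.5462 requests/second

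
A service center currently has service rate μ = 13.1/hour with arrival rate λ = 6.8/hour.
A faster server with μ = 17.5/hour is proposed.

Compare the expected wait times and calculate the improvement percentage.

System 1: ρ₁ = 6.8/13.1 = 0.5191, W₁ = 1/(13.1-6.8) = 0.15873
System 2: ρ₂ = 6.8/17.5 = 0.3886, W₂ = 1/(17.5-6.8) = 0.093458
Improvement: (W₁-W₂)/W₁ = (0.15873-0.093458)/0.15873 = 41.12%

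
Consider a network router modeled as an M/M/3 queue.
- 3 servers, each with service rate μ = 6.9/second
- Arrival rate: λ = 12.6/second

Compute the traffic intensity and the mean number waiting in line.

Traffic intensity: ρ = λ/(cμ) = 12.6/(3×6.9) = 0.6087
Since ρ = 0.6087 < 1, system is stable.
Offered load a = λ/μ = cρ = 12.6/6.9 = 1.8261
P₀ = [ Σₙ₌₀^2 aⁿ/n! + a^3/(3!(1-ρ)) ]⁻¹
Σ = a^0/0! + a^1/1! + a^2/2! = 1.0000 + 1.8261 + 1.6673 = 4.4934
a^3/(3!(1-ρ)) = 6.0893/(6 × 0.3913) = 2.5936
P₀ = 1/(4.4934 + 2.5936) = 0.1411
Lq = P₀·a^3·ρ / (3!(1-ρ)²) = 0.1411 × 6.0893 × 0.6087 / (6 × 0.1531) = 0.5693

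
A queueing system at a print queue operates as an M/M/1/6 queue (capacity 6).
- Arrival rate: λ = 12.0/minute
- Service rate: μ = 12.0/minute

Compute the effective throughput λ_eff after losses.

ρ = λ/μ = 12.0/12.0 = 1 exactly.
With ρ = 1 the usual (1-ρ)/(1-ρ^(K+1)) form is 0/0; instead every state 0..K is equally likely.
P₀ = 1/(K+1) = 1/7 = 0.1429
P_K = P₀×ρ^K = P₀ = 0.1429
λ_eff = λ(1-P_K) = 12.0 × (1 - 0.14286) = 12.0 × 0.85714 = 10.2857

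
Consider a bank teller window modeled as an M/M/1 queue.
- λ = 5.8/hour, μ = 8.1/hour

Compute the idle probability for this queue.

ρ = λ/μ = 5.8/8.1 = 0.7160
P(0) = 1 - ρ = 1 - 0.7160 = 0.2840
The server is idle 28.40% of the time.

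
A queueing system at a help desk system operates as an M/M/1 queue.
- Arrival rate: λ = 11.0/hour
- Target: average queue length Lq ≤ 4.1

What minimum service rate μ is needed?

For M/M/1: Lq = λ²/(μ(μ-λ))
Need Lq ≤ 4.1, i.e. μ(μ-λ) ≥ λ²/4.1
μ² - 11.0μ - 121.00/4.1 ≥ 0  →  μ² - 11.0μ - 29.5122 ≥ 0
Quadratic formula (positive root): μ = [λ + √(λ² + 4×29.5122)]/2
Discriminant: 121.00 + 4×29.5122 = 239.0488, √239.0488 = 15.4612
μ ≥ (11.0 + 15.4612)/2 = 13.2306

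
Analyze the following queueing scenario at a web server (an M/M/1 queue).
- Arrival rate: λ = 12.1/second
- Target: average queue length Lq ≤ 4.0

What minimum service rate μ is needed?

For M/M/1: Lq = λ²/(μ(μ-λ))
Need Lq ≤ 4.0, i.e. μ(μ-λ) ≥ λ²/4.0
μ² - 12.1μ - 146.41/4.0 ≥ 0  →  μ² - 12.1μ - 36.6025 ≥ 0
Quadratic formula (positive root): μ = [λ + √(λ² + 4×36.6025)]/2
Discriminant: 146.41 + 4×36.6025 = 292.8200, √292.8200 = 17.1120
μ ≥ (12.1 + 17.1120)/2 = 14.6060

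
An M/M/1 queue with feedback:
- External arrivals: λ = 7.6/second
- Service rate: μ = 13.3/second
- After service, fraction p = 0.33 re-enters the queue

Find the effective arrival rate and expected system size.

Effective arrival rate: λ_eff = λ/(1-p) = 7.6/(1-0.33) = 7.6/0.67 = 11.34328
ρ = λ_eff/μ = 11.34328/13.3 = 0.852878
L = ρ/(1-ρ) = 0.852878/(1-0.852878) = 5.7971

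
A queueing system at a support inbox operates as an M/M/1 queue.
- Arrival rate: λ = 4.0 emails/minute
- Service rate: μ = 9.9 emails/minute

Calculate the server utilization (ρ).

Server utilization: ρ = λ/μ
ρ = 4.0/9.9 = 0.4040
The server is busy 40.40% of the time.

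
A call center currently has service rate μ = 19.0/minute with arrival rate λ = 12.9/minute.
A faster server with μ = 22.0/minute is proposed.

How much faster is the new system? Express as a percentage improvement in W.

System 1: ρ₁ = 12.9/19.0 = 0.6789, W₁ = 1/(19.0-12.9) = 0.16393
System 2: ρ₂ = 12.9/22.0 = 0.5864, W₂ = 1/(22.0-12.9) = 0.10989
Improvement: (W₁-W₂)/W₁ = (0.16393-0.10989)/0.16393 = 32.97%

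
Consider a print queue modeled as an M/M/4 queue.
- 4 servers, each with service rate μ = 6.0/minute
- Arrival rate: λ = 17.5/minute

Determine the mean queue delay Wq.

Traffic intensity: ρ = λ/(cμ) = 17.5/(4×6.0) = 0.7292
Since ρ = 0.7292 < 1, system is stable.
Offered load a = λ/μ = cρ = 17.5/6.0 = 2.9167
P₀ = [ Σₙ₌₀^3 aⁿ/n! + a^4/(4!(1-ρ)) ]⁻¹
Σ = a^0/0! + a^1/1! + a^2/2! + a^3/3! = 1.0000 + 2.9167 + 4.2535 + 4.1353 = 12.3055
a^4/(4!(1-ρ)) = 72.3681/(24 × 0.270833) = 11.1336
P₀ = 1/(12.3055 + 11.1336) = 0.04266
Lq = P₀·a^4·ρ / (4!(1-ρ)²) = 0.04266 × 72.3681 × 0.7292 / (24 × 0.07335) = 1.2788
Wq = Lq/λ = 1.27885/17.5 = 0.07308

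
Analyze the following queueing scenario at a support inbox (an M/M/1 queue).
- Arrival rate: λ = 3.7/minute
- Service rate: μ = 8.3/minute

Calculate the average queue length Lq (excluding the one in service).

ρ = λ/μ = 3.7/8.3 = 0.4458
For M/M/1: Lq = λ²/(μ(μ-λ))
Lq = 13.69/(8.3 × 4.60)
Lq = 0.3586 emails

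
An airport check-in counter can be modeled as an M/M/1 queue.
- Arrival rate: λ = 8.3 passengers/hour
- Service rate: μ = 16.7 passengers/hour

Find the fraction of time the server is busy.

Server utilization: ρ = λ/μ
ρ = 8.3/16.7 = 0.4970
The server is busy 49.70% of the time.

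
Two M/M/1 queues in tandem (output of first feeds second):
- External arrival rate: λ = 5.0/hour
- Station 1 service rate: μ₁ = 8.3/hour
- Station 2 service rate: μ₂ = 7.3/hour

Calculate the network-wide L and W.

By Jackson's theorem, each station behaves as independent M/M/1.
Station 1: ρ₁ = 5.0/8.3 = 0.6024, L₁ = ρ₁/(1-ρ₁) = λ/(μ₁-λ) = 5.0/3.30 = 1.5152
Station 2: ρ₂ = 5.0/7.3 = 0.6849, L₂ = ρ₂/(1-ρ₂) = λ/(μ₂-λ) = 5.0/2.30 = 2.1739
Total: L = L₁ + L₂ = 1.5152 + 2.1739 = 3.6891
W = L/λ = 3.6891/5.0 = 0.7378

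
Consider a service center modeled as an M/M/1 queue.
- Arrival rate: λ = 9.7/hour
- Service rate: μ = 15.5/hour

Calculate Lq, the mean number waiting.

ρ = λ/μ = 9.7/15.5 = 0.6258
For M/M/1: Lq = λ²/(μ(μ-λ))
Lq = 94.09/(15.5 × 5.80)
Lq = 1.0466 customers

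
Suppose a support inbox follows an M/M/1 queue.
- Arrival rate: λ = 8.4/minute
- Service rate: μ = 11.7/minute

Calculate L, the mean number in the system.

ρ = λ/μ = 8.4/11.7 = 0.7179
For M/M/1: L = λ/(μ-λ)
L = 8.4/(11.7-8.4) = 8.4/3.30
L = 2.5455 emails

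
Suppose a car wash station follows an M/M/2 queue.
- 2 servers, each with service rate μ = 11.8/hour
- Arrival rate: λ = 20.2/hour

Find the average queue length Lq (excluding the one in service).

Traffic intensity: ρ = λ/(cμ) = 20.2/(2×11.8) = 0.8559
Since ρ = 0.8559 < 1, system is stable.
Offered load a = λ/μ = cρ = 20.2/11.8 = 1.7119
P₀ = [ Σₙ₌₀^1 aⁿ/n! + a^2/(2!(1-ρ)) ]⁻¹
Σ = a^0/0! + a^1/1! = 1.0000 + 1.7119 = 2.7119
a^2/(2!(1-ρ)) = 2.93048/(2 × 0.144068) = 10.1705
P₀ = 1/(2.7119 + 10.1705) = 0.07763
Lq = P₀·a^2·ρ / (2!(1-ρ)²) = 0.0776256 × 2.93048 × 0.855932 / (2 × 0.0207555) = 4.6905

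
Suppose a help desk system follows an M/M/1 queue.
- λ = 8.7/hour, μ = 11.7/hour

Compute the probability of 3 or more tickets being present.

ρ = λ/μ = 8.7/11.7 = 0.7435897
P(N ≥ n) = ρⁿ
P(N ≥ 3) = 0.7435897^3
P(N ≥ 3) = 0.4111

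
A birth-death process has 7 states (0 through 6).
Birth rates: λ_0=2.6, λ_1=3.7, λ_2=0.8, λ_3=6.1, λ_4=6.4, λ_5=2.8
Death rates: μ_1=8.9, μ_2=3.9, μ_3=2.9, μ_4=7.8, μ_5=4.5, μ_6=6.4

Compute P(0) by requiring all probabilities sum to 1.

Ratios P(n)/P(0) = (λ₀···λₙ₋₁)/(μ₁···μₙ):
P(1)/P(0) = (2.6)/(8.9) = 0.2921
P(2)/P(0) = (2.6×3.7)/(8.9×3.9) = 0.2772
P(3)/P(0) = (2.6×3.7×0.8)/(8.9×3.9×2.9) = 0.07646
P(4)/P(0) = (2.6×3.7×0.8×6.1)/(8.9×3.9×2.9×7.8) = 0.05979
P(5)/P(0) = (2.6×3.7×0.8×6.1×6.4)/(8.9×3.9×2.9×7.8×4.5) = 0.08504
P(6)/P(0) = (2.6×3.7×0.8×6.1×6.4×2.8)/(8.9×3.9×2.9×7.8×4.5×6.4) = 0.03720

Normalization: ∑ P(n) = 1
P(0) × (1.0000 + 0.2921 + 0.2772 + 0.07646 + 0.05979 + 0.08504 + 0.03720) = 1
P(0) × 1.8278 = 1
P(0) = 1/1.8278 = 0.5471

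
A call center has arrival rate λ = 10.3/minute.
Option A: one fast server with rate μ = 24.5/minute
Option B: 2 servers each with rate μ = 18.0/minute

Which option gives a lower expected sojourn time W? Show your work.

Option A: single server μ = 24.5 (M/M/1)
  ρ_A = 10.3/24.5 = 0.4204
  W_A = 1/(μ-λ) = 1/(24.5-10.3) = 1/14.20 = 0.07042

Option B: 2 servers μ = 18.0 (M/M/2)
  ρ_B = λ/(cμ) = 10.3/(2×18.0) = 0.2861
  Offered load a = λ/μ = cρ = 10.3/18.0 = 0.5722
  P₀ = [ Σₙ₌₀^1 aⁿ/n! + a^2/(2!(1-ρ)) ]⁻¹
  Σ = a^0/0! + a^1/1! = 1.0000 + 0.5722 = 1.5722
  a^2/(2!(1-ρ)) = 0.3274/(2 × 0.7139) = 0.2293
  P₀ = 1/(1.5722 + 0.2293) = 0.5551
  Lq = P₀·a^2·ρ / (2!(1-ρ)²) = 0.5551 × 0.3274 × 0.2861 / (2 × 0.5096) = 0.05102
  Wq_B = Lq/λ = 0.05102/10.3 = 0.004953
  W_B = Wq_B + 1/μ = 0.004953 + 0.05556 = 0.06051

Since W_B = 0.06051 < W_A = 0.07042, Option B (multiple servers) has the shorter time in system.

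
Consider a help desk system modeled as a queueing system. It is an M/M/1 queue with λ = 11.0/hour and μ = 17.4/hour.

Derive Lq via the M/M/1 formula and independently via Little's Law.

Method 1 (direct): Lq = λ²/(μ(μ-λ)) = 121.00/(17.4 × 6.40) = 1.0866

Method 2 (Little's Law):
W = 1/(μ-λ) = 1/6.40 = 0.15625
Wq = W - 1/μ = 0.15625 - 0.057471 = 0.09878
Lq = λWq = 11.0 × 0.09878 = 1.0866 ✔ (matches Method 1)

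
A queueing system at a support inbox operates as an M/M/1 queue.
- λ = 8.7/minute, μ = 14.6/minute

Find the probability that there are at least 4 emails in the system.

ρ = λ/μ = 8.7/14.6 = 0.5959
P(N ≥ n) = ρⁿ
P(N ≥ 4) = 0.5959^4
P(N ≥ 4) = 0.1261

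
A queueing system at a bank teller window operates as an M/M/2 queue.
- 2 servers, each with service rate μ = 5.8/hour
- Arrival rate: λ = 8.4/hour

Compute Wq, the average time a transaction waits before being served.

Traffic intensity: ρ = λ/(cμ) = 8.4/(2×5.8) = 0.7241
Since ρ = 0.7241 < 1, system is stable.
Offered load a = λ/μ = cρ = 8.4/5.8 = 1.4483
P₀ = [ Σₙ₌₀^1 aⁿ/n! + a^2/(2!(1-ρ)) ]⁻¹
Σ = a^0/0! + a^1/1! = 1.0000 + 1.4483 = 2.4483
a^2/(2!(1-ρ)) = 2.0975/(2 × 0.27586) = 3.8017
P₀ = 1/(2.4483 + 3.8017) = 0.1600
Lq = P₀·a^2·ρ / (2!(1-ρ)²) = 0.16000 × 2.0975 × 0.72414 / (2 × 0.076100) = 1.5967
Wq = Lq/λ = 1.5967/8.4 = 0.1901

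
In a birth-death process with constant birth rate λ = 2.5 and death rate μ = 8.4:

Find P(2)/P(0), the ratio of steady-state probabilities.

For constant rates: P(n)/P(0) = (λ/μ)^n
P(2)/P(0) = (2.5/8.4)^2 = 0.29762^2 = 0.08858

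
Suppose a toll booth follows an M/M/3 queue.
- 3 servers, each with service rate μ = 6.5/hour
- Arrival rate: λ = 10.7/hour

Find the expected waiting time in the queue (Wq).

Traffic intensity: ρ = λ/(cμ) = 10.7/(3×6.5) = 0.5487
Since ρ = 0.5487 < 1, system is stable.
Offered load a = λ/μ = cρ = 10.7/6.5 = 1.6462
P₀ = [ Σₙ₌₀^2 aⁿ/n! + a^3/(3!(1-ρ)) ]⁻¹
Σ = a^0/0! + a^1/1! + a^2/2! = 1.0000 + 1.6462 + 1.3549 = 4.0011
a^3/(3!(1-ρ)) = 4.4608/(6 × 0.4513) = 1.6474
P₀ = 1/(4.0011 + 1.6474) = 0.1770
Lq = P₀·a^3·ρ / (3!(1-ρ)²) = 0.17704 × 4.4608 × 0.54872 / (6 × 0.20366) = 0.3546
Wq = Lq/λ = 0.3546/10.7 = 0.03314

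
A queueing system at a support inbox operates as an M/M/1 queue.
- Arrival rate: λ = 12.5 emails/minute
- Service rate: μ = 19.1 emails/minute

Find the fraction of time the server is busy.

Server utilization: ρ = λ/μ
ρ = 12.5/19.1 = 0.6545
The server is busy 65.45% of the time.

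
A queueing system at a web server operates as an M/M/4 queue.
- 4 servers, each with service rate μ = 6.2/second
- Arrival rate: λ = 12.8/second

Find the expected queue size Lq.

Traffic intensity: ρ = λ/(cμ) = 12.8/(4×6.2) = 0.5161
Since ρ = 0.5161 < 1, system is stable.
Offered load a = λ/μ = cρ = 12.8/6.2 = 2.0645
P₀ = [ Σₙ₌₀^3 aⁿ/n! + a^4/(4!(1-ρ)) ]⁻¹
Σ = a^0/0! + a^1/1! + a^2/2! + a^3/3! = 1.0000 + 2.0645 + 2.1311 + 1.4666 = 6.6622
a^4/(4!(1-ρ)) = 18.1666/(24 × 0.4839) = 1.5643
P₀ = 1/(6.6622 + 1.5643) = 0.1216
Lq = P₀·a^4·ρ / (4!(1-ρ)²) = 0.12156 × 18.1666 × 0.51613 / (24 × 0.23413) = 0.2028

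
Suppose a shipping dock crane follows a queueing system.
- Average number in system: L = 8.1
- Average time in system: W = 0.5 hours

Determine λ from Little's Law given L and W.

Little's Law: L = λW, so λ = L/W
λ = 8.1/0.5 = 16.2000 containers/hour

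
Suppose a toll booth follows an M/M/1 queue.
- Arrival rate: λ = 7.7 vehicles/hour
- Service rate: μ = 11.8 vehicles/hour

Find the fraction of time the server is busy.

Server utilization: ρ = λ/μ
ρ = 7.7/11.8 = 0.6525
The server is busy 65.25% of the time.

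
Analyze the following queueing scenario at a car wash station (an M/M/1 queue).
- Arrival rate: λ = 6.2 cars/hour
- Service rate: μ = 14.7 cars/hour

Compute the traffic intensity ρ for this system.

Server utilization: ρ = λ/μ
ρ = 6.2/14.7 = 0.4218
The server is busy 42.18% of the time.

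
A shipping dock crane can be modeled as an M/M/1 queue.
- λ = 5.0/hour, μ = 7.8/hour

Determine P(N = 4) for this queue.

ρ = λ/μ = 5.0/7.8 = 0.6410
P(n) = (1-ρ)ρⁿ
P(4) = (1-0.6410) × 0.6410^4
P(4) = 0.35900 × 0.16882
P(4) = 0.06061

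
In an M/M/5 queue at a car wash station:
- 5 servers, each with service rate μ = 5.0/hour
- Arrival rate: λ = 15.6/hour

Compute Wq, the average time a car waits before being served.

Traffic intensity: ρ = λ/(cμ) = 15.6/(5×5.0) = 0.6240
Since ρ = 0.6240 < 1, system is stable.
Offered load a = λ/μ = cρ = 15.6/5.0 = 3.1200
P₀ = [ Σₙ₌₀^4 aⁿ/n! + a^5/(5!(1-ρ)) ]⁻¹
Σ = a^0/0! + a^1/1! + a^2/2! + a^3/3! + a^4/4! = 1.0000 + 3.1200 + 4.8672 + 5.0619 + 3.9483 = 17.9974
a^5/(5!(1-ρ)) = 295.6467/(120 × 0.3760) = 6.5525
P₀ = 1/(17.9974 + 6.5525) = 0.04073
Lq = P₀·a^5·ρ / (5!(1-ρ)²) = 0.040734 × 295.6467 × 0.62400 / (120 × 0.14138) = 0.4429
Wq = Lq/λ = 0.4429/15.6 = 0.02839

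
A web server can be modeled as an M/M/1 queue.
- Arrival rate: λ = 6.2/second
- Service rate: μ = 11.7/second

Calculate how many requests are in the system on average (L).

ρ = λ/μ = 6.2/11.7 = 0.5299
For M/M/1: L = λ/(μ-λ)
L = 6.2/(11.7-6.2) = 6.2/5.50
L = 1.1273 requests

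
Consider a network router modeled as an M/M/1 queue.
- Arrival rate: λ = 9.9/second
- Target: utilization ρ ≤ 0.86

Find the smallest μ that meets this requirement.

ρ = λ/μ, so μ = λ/ρ
μ ≥ 9.9/0.86 = 11.5116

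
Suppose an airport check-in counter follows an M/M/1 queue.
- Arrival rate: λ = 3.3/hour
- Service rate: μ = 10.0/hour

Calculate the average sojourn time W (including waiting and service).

First, compute utilization: ρ = λ/μ = 3.3/10.0 = 0.3300
For M/M/1: W = 1/(μ-λ)
W = 1/(10.0-3.3) = 1/6.70
W = 0.1493 hours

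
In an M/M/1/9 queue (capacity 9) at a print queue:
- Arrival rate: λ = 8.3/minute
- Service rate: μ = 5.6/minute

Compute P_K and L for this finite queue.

ρ = λ/μ = 8.3/5.6 = 1.48214
P₀ = (1-ρ)/(1-ρ^(K+1)) = (1-1.48214)/(1-1.48214^10) = -0.48214/-50.1555 = 0.009613
P_K = P₀×ρ^K = 0.009613 × 1.48214^9 = 0.009613 × 34.5146 = 0.3318
Blocking probability P_9 = 0.3318 (33.18%)
L = ρ[1 - (K+1)ρ^K + Kρ^(K+1)] / [(1-ρ)(1-ρ^(K+1))]
L = 1.48214 × (1 - 10×34.5146 + 9×51.1555) / ((1 - 1.48214) × (1 - 51.1555)) = 7.1253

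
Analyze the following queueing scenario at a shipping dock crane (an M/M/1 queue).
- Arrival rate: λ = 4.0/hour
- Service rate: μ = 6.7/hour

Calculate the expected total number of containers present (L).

ρ = λ/μ = 4.0/6.7 = 0.5970
For M/M/1: L = λ/(μ-λ)
L = 4.0/(6.7-4.0) = 4.0/2.70
L = 1.4815 containers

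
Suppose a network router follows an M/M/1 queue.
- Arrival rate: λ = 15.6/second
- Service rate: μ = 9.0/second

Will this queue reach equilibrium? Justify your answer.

Stability requires ρ = λ/(cμ) < 1
ρ = 15.6/(1 × 9.0) = 15.6/9.00 = 1.7333
Since 1.7333 ≥ 1, the system is UNSTABLE.
Queue grows without bound. Need μ > λ = 15.6.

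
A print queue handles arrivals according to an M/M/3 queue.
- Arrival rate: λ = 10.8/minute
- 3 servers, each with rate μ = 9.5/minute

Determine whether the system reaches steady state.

Stability requires ρ = λ/(cμ) < 1
ρ = 10.8/(3 × 9.5) = 10.8/28.50 = 0.3789
Since 0.3789 < 1, the system is STABLE.
The servers are busy 37.89% of the time.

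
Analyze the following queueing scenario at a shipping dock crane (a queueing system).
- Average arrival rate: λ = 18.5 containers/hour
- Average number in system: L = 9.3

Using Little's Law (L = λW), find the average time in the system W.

Little's Law: L = λW, so W = L/λ
W = 9.3/18.5 = 0.5027 hours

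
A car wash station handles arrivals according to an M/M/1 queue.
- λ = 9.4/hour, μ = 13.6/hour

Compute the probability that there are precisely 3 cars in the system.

ρ = λ/μ = 9.4/13.6 = 0.6912
P(n) = (1-ρ)ρⁿ
P(3) = (1-0.6912) × 0.6912^3
P(3) = 0.3088 × 0.3302
P(3) = 0.1020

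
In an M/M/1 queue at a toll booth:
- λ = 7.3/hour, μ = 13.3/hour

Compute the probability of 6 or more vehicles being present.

ρ = λ/μ = 7.3/13.3 = 0.54887
P(N ≥ n) = ρⁿ
P(N ≥ 6) = 0.54887^6
P(N ≥ 6) = 0.02734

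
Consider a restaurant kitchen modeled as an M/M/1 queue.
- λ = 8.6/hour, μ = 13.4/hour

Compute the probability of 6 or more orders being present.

ρ = λ/μ = 8.6/13.4 = 0.64179
P(N ≥ n) = ρⁿ
P(N ≥ 6) = 0.64179^6
P(N ≥ 6) = 0.06988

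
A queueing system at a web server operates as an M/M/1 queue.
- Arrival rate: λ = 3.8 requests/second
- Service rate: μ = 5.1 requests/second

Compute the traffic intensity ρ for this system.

Server utilization: ρ = λ/μ
ρ = 3.8/5.1 = 0.7451
The server is busy 74.51% of the time.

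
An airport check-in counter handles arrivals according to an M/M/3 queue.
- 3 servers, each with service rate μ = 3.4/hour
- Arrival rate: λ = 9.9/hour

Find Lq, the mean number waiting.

Traffic intensity: ρ = λ/(cμ) = 9.9/(3×3.4) = 0.9706
Since ρ = 0.9706 < 1, system is stable.
Offered load a = λ/μ = cρ = 9.9/3.4 = 2.9118
P₀ = [ Σₙ₌₀^2 aⁿ/n! + a^3/(3!(1-ρ)) ]⁻¹
Σ = a^0/0! + a^1/1! + a^2/2! = 1.0000 + 2.9118 + 4.2392 = 8.1510
a^3/(3!(1-ρ)) = 24.68703/(6 × 0.02941176) = 139.8932
P₀ = 1/(8.1510 + 139.8932) = 0.006755
Lq = P₀·a^3·ρ / (3!(1-ρ)²) = 0.006754743 × 24.68703 × 0.9705882 / (6 × 0.0008650519) = 31.1831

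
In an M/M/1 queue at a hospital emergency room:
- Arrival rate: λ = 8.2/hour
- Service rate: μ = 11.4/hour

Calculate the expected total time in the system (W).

First, compute utilization: ρ = λ/μ = 8.2/11.4 = 0.7193
For M/M/1: W = 1/(μ-λ)
W = 1/(11.4-8.2) = 1/3.20
W = 0.3125 hours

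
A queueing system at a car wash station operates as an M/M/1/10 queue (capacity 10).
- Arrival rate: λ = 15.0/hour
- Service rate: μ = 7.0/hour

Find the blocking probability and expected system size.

ρ = λ/μ = 15.0/7.0 = 2.1429
P₀ = (1-ρ)/(1-ρ^(K+1)) = (1-2.1429)/(1-2.1429^11) = -1.1429/-4374.4321 = 0.0002613
P_K = P₀×ρ^K = 0.0002613 × 2.1429^10 = 0.0002613 × 2041.8275 = 0.5335
Blocking probability P_10 = 0.5335 (53.35%)
L = ρ[1 - (K+1)ρ^K + Kρ^(K+1)] / [(1-ρ)(1-ρ^(K+1))]
L = 2.1429 × (1 - 11×2041.8275 + 10×4375.4321) / ((1 - 2.1429) × (1 - 4375.4321)) = 9.1275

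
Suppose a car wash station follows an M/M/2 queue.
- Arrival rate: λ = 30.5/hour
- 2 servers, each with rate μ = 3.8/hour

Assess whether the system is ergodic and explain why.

Stability requires ρ = λ/(cμ) < 1
ρ = 30.5/(2 × 3.8) = 30.5/7.60 = 4.0132
Since 4.0132 ≥ 1, the system is UNSTABLE.
Need c > λ/μ = 30.5/3.8 = 8.03.
Minimum servers needed: c = 9.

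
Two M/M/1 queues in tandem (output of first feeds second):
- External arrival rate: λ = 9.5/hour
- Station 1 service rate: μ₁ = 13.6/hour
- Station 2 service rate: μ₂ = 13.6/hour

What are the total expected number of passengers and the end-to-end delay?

By Jackson's theorem, each station behaves as independent M/M/1.
Station 1: ρ₁ = 9.5/13.6 = 0.6985, L₁ = ρ₁/(1-ρ₁) = λ/(μ₁-λ) = 9.5/4.10 = 2.31707
Station 2: ρ₂ = 9.5/13.6 = 0.6985, L₂ = ρ₂/(1-ρ₂) = λ/(μ₂-λ) = 9.5/4.10 = 2.31707
Total: L = L₁ + L₂ = 2.31707 + 2.31707 = 4.6341
W = L/λ = 4.6341/9.5 = 0.4878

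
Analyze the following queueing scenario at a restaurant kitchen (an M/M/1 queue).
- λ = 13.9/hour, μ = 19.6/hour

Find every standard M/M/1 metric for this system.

Step 1: ρ = λ/μ = 13.9/19.6 = 0.7092
Step 2: L = λ/(μ-λ) = 13.9/5.70 = 2.4386
Step 3: Lq = λ²/(μ(μ-λ)) = 193.21/(19.6×5.70) = 1.7294
Step 4: W = 1/(μ-λ) = 1/5.70 = 0.17544
Step 5: Wq = λ/(μ(μ-λ)) = 13.9/(19.6×5.70) = 0.1244
Step 6: P(0) = 1-ρ = 0.2908
Verify: L = λW = 13.9×0.17544 = 2.4386 ✔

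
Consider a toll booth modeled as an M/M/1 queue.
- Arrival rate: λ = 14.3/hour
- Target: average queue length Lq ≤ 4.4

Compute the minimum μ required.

For M/M/1: Lq = λ²/(μ(μ-λ))
Need Lq ≤ 4.4, i.e. μ(μ-λ) ≥ λ²/4.4
μ² - 14.3μ - 204.49/4.4 ≥ 0  →  μ² - 14.3μ - 46.4750 ≥ 0
Quadratic formula (positive root): μ = [λ + √(λ² + 4×46.4750)]/2
Discriminant: 204.49 + 4×46.4750 = 390.3900, √390.3900 = 19.75829
μ ≥ (14.3 + 19.75829)/2 = 17.0291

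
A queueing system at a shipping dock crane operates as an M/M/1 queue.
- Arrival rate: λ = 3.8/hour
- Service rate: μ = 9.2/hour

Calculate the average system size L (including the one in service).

ρ = λ/μ = 3.8/9.2 = 0.4130
For M/M/1: L = λ/(μ-λ)
L = 3.8/(9.2-3.8) = 3.8/5.40
L = 0.7037 containers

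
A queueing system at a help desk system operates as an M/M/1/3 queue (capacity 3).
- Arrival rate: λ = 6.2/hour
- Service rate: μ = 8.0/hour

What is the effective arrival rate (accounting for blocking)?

ρ = λ/μ = 6.2/8.0 = 0.7750
P₀ = (1-ρ)/(1-ρ^(K+1)) = (1-0.7750)/(1-0.7750^4) = 0.2250/0.6392 = 0.3520
P_K = P₀×ρ^K = 0.35198 × 0.7750^3 = 0.35198 × 0.46548 = 0.1638
λ_eff = λ(1-P_K) = 6.2 × (1 - 0.16384) = 6.2 × 0.83616 = 5.1842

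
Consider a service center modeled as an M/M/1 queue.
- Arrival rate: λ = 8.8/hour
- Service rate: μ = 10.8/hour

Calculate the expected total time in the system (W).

First, compute utilization: ρ = λ/μ = 8.8/10.8 = 0.8148
For M/M/1: W = 1/(μ-λ)
W = 1/(10.8-8.8) = 1/2.00
W = 0.5000 hours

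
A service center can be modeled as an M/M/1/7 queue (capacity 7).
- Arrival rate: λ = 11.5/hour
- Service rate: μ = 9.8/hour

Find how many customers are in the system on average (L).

ρ = λ/μ = 11.5/9.8 = 1.17347
P₀ = (1-ρ)/(1-ρ^(K+1)) = (1-1.17347)/(1-1.17347^8) = -0.17347/-2.5956 = 0.06683
P_K = P₀×ρ^K = 0.06683 × 1.17347^7 = 0.06683 × 3.0641 = 0.2048
L = ρ[1 - (K+1)ρ^K + Kρ^(K+1)] / [(1-ρ)(1-ρ^(K+1))]
L = 1.17347 × (1 - 8×3.06411 + 7×3.59564) / ((1 - 1.17347) × (1 - 3.59564)) = 4.3174 customers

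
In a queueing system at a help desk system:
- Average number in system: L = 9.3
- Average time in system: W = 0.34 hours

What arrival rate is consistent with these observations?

Little's Law: L = λW, so λ = L/W
λ = 9.3/0.34 = 27.3529 tickets/hour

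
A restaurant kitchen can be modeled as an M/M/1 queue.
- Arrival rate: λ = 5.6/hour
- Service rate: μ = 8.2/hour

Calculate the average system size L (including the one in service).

ρ = λ/μ = 5.6/8.2 = 0.6829
For M/M/1: L = λ/(μ-λ)
L = 5.6/(8.2-5.6) = 5.6/2.60
L = 2.1538 orders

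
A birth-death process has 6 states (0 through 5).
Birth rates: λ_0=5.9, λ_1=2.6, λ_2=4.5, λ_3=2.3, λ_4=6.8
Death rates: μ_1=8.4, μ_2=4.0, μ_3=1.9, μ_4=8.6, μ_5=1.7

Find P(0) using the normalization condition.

Ratios P(n)/P(0) = (λ₀···λₙ₋₁)/(μ₁···μₙ):
P(1)/P(0) = (5.9)/(8.4) = 0.7024
P(2)/P(0) = (5.9×2.6)/(8.4×4.0) = 0.4565
P(3)/P(0) = (5.9×2.6×4.5)/(8.4×4.0×1.9) = 1.0813
P(4)/P(0) = (5.9×2.6×4.5×2.3)/(8.4×4.0×1.9×8.6) = 0.2892
P(5)/P(0) = (5.9×2.6×4.5×2.3×6.8)/(8.4×4.0×1.9×8.6×1.7) = 1.1567

Normalization: ∑ P(n) = 1
P(0) × (1.0000 + 0.7024 + 0.4565 + 1.0813 + 0.2892 + 1.1567) = 1
P(0) × 4.6861 = 1
P(0) = 1/4.6861 = 0.2134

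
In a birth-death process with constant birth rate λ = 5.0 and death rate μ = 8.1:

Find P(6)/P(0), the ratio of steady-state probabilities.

For constant rates: P(n)/P(0) = (λ/μ)^n
P(6)/P(0) = (5.0/8.1)^6 = 0.61728^6 = 0.05532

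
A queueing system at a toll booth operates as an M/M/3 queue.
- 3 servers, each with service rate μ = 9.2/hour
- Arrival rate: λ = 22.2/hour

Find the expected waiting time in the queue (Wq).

Traffic intensity: ρ = λ/(cμ) = 22.2/(3×9.2) = 0.8043
Since ρ = 0.8043 < 1, system is stable.
Offered load a = λ/μ = cρ = 22.2/9.2 = 2.4130
P₀ = [ Σₙ₌₀^2 aⁿ/n! + a^3/(3!(1-ρ)) ]⁻¹
Σ = a^0/0! + a^1/1! + a^2/2! = 1.0000 + 2.4130 + 2.9114 = 6.3244
a^3/(3!(1-ρ)) = 14.0506/(6 × 0.195652) = 11.9690
P₀ = 1/(6.3244 + 11.9690) = 0.05466
Lq = P₀·a^3·ρ / (3!(1-ρ)²) = 0.054664 × 14.0506 × 0.80435 / (6 × 0.038280) = 2.6898
Wq = Lq/λ = 2.6898/22.2 = 0.1212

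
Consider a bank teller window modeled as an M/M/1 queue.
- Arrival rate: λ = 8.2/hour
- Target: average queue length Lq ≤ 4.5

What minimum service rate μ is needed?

For M/M/1: Lq = λ²/(μ(μ-λ))
Need Lq ≤ 4.5, i.e. μ(μ-λ) ≥ λ²/4.5
μ² - 8.2μ - 67.24/4.5 ≥ 0  →  μ² - 8.2μ - 14.94222 ≥ 0
Quadratic formula (positive root): μ = [λ + √(λ² + 4×14.94222)]/2
Discriminant: 67.24 + 4×14.94222 = 127.0089, √127.0089 = 11.2698
μ ≥ (8.2 + 11.2698)/2 = 9.7349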